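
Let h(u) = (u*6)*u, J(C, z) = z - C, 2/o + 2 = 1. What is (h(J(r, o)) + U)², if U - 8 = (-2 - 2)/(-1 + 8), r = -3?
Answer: 8836/49 ≈ 180.33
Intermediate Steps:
o = -2 (o = 2/(-2 + 1) = 2/(-1) = 2*(-1) = -2)
h(u) = 6*u² (h(u) = (6*u)*u = 6*u²)
U = 52/7 (U = 8 + (-2 - 2)/(-1 + 8) = 8 - 4/7 = 52/7 ≈ 7.4286)
(h(J(r, o)) + U)² = (6*(-2 - 1*(-3))² + 52/7)² = (6*(-2 + 3)² + 52/7)² = (6*1² + 52/7)² = (6*1 + 52/7)² = (6 + 52/7)² = (94/7)² = 8836/49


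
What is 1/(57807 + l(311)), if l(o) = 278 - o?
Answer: 1/57774 ≈ 1.7309e-5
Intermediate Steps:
1/(57807 + l(311)) = 1/(57807 + (278 - 1*311)) = 1/(57807 + (278 - 311)) = 1/(57807 - 33) = 1/57774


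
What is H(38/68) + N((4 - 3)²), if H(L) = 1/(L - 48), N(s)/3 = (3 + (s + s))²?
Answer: 120941/1613 ≈ 74.979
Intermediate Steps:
N(s) = 3*(3 + 2*s)² (N(s) = 3*(3 + (s + s))² = 3*(3 + 2*s)²)
H(L) = 1/(-48 + L)
H(38/68) + N((4 - 3)²) = 1/(-48 + 38/68) + 3*(3 + 2*(4 - 3)²)² = 1/(-48 + 38*(1/68)) + 3*(3 + 2*1²)² = 1/(-48 + 19/34) + 3*(3 + 2*1)² = 1/(-1613/34) + 3*(3 + 2)² = -34/1613 + 3*5² = -34/1613 + 3*25 = -34/1613 + 75 = 120941/1613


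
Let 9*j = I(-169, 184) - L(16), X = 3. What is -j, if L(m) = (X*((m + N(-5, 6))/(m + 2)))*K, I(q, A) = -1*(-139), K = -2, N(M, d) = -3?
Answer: -430/27 ≈ -15.926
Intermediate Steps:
I(q, A) = 139
L(m) = -6*(-3 + m)/(2 + m) (L(m) = (3*((m - 3)/(m + 2)))*(-2) = (3*((-3 + m)/(2 + m)))*(-2) = (3*(-3 + m)/(2 + m))*(-2) = -6*(-3 + m)/(2 + m))
j = 430/27 (j = (139 - 6*(3 - 1*16)/(2 + 16))/9 = (139 - 6*(3 - 16)/18)/9 = (139 - 6*(-13)/18)/9 = (139 - 1*(-13/3))/9 = (139 + 13/3)/9 = (⅑)*(430/3) = 430/27 ≈ 15.926)
-j = -1*430/27 = -430/27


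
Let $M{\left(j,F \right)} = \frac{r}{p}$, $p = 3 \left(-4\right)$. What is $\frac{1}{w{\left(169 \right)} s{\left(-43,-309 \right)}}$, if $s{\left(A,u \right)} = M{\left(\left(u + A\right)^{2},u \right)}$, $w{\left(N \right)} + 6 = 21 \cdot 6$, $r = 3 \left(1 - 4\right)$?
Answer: $\frac{1}{90} \approx 0.011111$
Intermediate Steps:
$p = -12$
$r = -9$ ($r = 3 \left(-3\right) = -9$)
$M{\left(j,F \right)} = \frac{3}{4}$ ($M{\left(j,F \right)} = - \frac{9}{-12} = \left(-9\right) \left(- \frac{1}{12}\right) = \frac{3}{4}$)
$w{\left(N \right)} = 120$ ($w{\left(N \right)} = -6 + 21 \cdot 6 = -6 + 126 = 120$)
$s{\left(A,u \right)} = \frac{3}{4}$
$\frac{1}{w{\left(169 \right)} s{\left(-43,-309 \right)}} = \frac{1}{120 \cdot \frac{3}{4}} = \frac{1}{120} \cdot \frac{4}{3} = \frac{1}{90}$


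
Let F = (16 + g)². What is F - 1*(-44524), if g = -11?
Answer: 44549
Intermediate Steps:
F = 25 (F = (16 - 11)² = 5² = 25)
F - 1*(-44524) = 25 - 1*(-44524) = 25 + 44524 = 44549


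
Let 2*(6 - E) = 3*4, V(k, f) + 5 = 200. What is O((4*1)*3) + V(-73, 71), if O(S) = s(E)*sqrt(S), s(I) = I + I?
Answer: 195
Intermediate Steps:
V(k, f) = 195 (V(k, f) = -5 + 200 = 195)
E = 0 (E = 6 - 3*4/2 = 6 - 1/2*12 = 6 - 6 = 0)
s(I) = 2*I
O(S) = 0 (O(S) = (2*0)*sqrt(S) = 0*sqrt(S) = 0)
O((4*1)*3) + V(-73, 71) = 0 + 195 = 195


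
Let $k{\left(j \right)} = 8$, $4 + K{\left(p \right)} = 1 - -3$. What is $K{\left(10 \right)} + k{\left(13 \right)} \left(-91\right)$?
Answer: $-728$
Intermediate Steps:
$K{\left(p \right)} = 0$ ($K{\left(p \right)} = -4 + \left(1 - -3\right) = -4 + \left(1 + 3\right) = -4 + 4 = 0$)
$K{\left(10 \right)} + k{\left(13 \right)} \left(-91\right) = 0 + 8 \left(-91\right) = 0 - 728 = -728$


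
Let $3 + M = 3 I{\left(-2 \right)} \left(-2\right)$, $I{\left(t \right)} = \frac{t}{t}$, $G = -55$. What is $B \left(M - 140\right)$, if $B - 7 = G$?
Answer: $7152$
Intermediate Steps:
$I{\left(t \right)} = 1$
$M = -9$ ($M = -3 + 3 \cdot 1 \left(-2\right) = -3 + 3 \left(-2\right) = -3 - 6 = -9$)
$B = -48$ ($B = 7 - 55 = -48$)
$B \left(M - 140\right) = - 48 \left(-9 - 140\right) = \left(-48\right) \left(-149\right) = 7152$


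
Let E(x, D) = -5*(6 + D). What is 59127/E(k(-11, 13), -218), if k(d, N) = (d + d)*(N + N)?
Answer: 59127/1060 ≈ 55.780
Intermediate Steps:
k(d, N) = 4*N*d (k(d, N) = (2*d)*(2*N) = 4*N*d)
E(x, D) = -30 - 5*D
59127/E(k(-11, 13), -218) = 59127/(-30 - 5*(-218)) = 59127/(-30 + 1090) = 59127/1060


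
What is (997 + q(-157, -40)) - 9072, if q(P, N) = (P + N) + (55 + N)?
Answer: -8257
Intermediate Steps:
q(P, N) = 55 + P + 2*N (q(P, N) = (N + P) + (55 + N) = 55 + P + 2*N)
(997 + q(-157, -40)) - 9072 = (997 + (55 - 157 + 2*(-40))) - 9072 = (997 + (55 - 157 - 80)) - 9072 = (997 - 182) - 9072 = 815 - 9072 = -8257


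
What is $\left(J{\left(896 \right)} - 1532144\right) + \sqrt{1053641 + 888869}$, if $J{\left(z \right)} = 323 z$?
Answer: $-1242736 + \sqrt{1942510} \approx -1.2413 \cdot 10^{6}$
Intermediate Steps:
$\left(J{\left(896 \right)} - 1532144\right) + \sqrt{1053641 + 888869} = \left(323 \cdot 896 - 1532144\right) + \sqrt{1053641 + 888869} = \left(289408 - 1532144\right) + \sqrt{1942510} = -1242736 + \sqrt{1942510}$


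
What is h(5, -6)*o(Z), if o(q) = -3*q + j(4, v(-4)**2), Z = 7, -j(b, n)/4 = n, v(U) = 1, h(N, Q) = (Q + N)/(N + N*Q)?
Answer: -1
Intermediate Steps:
h(N, Q) = (N + Q)/(N + N*Q)
j(b, n) = -4*n
o(q) = -4 - 3*q (o(q) = -3*q - 4*1**2 = -3*q - 4*1 = -3*q - 4 = -4 - 3*q)
h(5, -6)*o(Z) = ((5 - 6)/(5*(1 - 6)))*(-4 - 3*7) = ((1/5)*(-1)/(-5))*(-4 - 21) = ((1/5)*(-1/5)*(-1))*(-25) = (1/25)*(-25) = -1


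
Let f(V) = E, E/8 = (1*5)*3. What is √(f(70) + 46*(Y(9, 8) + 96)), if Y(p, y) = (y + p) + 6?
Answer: √5594 ≈ 74.793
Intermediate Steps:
Y(p, y) = 6 + p + y (Y(p, y) = (p + y) + 6 = 6 + p + y)
E = 120 (E = 8*((1*5)*3) = 8*(5*3) = 8*15 = 120)
f(V) = 120
√(f(70) + 46*(Y(9, 8) + 96)) = √(120 + 46*((6 + 9 + 8) + 96)) = √(120 + 46*(23 + 96)) = √(120 + 46*119) = √(120 + 5474) = √5594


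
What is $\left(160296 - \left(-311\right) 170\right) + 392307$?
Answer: $605473$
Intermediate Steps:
$\left(160296 - \left(-311\right) 170\right) + 392307 = \left(160296 - -52870\right) + 392307 = \left(160296 + 52870\right) + 392307 = 213166 + 392307 = 605473$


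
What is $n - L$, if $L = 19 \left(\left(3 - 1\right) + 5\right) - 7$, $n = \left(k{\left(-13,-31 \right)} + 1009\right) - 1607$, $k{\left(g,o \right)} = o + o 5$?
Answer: $-910$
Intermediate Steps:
$k{\left(g,o \right)} = 6 o$ ($k{\left(g,o \right)} = o + 5 o = 6 o$)
$n = -784$ ($n = \left(6 \left(-31\right) + 1009\right) - 1607 = \left(-186 + 1009\right) - 1607 = 823 - 1607 = -784$)
$L = 126$ ($L = 19 \left(2 + 5\right) - 7 = 19 \cdot 7 - 7 = 133 - 7 = 126$)
$n - L = -784 - 126 = -910$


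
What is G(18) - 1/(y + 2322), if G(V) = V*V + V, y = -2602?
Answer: 95761/280 ≈ 342.00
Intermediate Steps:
G(V) = V + V**2 (G(V) = V**2 + V = V + V**2)
G(18) - 1/(y + 2322) = 18*(1 + 18) - 1/(-2602 + 2322) = 18*19 - 1/(-280) = 342 - 1*(-1/280) = 342 + 1/280 = 95761/280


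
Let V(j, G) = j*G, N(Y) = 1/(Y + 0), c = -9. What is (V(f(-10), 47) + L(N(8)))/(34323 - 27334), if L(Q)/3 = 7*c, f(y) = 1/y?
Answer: -1937/69890 ≈ -0.027715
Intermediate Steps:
N(Y) = 1/Y
L(Q) = -189 (L(Q) = 3*(7*(-9)) = 3*(-63) = -189)
V(j, G) = G*j
(V(f(-10), 47) + L(N(8)))/(34323 - 27334) = (47/(-10) - 189)/(34323 - 27334) = (47*(-⅒) - 189)/6989 = (-47/10 - 189)*(1/6989) = -1937/10*1/6989 = -1937/69890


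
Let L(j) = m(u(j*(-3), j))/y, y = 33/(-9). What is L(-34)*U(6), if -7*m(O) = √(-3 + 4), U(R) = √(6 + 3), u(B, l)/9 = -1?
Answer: 9/77 ≈ 0.11688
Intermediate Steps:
u(B, l) = -9 (u(B, l) = 9*(-1) = -9)
U(R) = 3 (U(R) = √9 = 3)
m(O) = -⅐ (m(O) = -√(-3 + 4)/7 = -√1/7 = -⅐*1 = -⅐)
y = -11/3 (y = 33*(-⅑) = -11/3 ≈ -3.6667)
L(j) = 3/77 (L(j) = -1/(7*(-11/3)) = -⅐*(-3/11) = 3/77)
L(-34)*U(6) = (3/77)*3 = 9/77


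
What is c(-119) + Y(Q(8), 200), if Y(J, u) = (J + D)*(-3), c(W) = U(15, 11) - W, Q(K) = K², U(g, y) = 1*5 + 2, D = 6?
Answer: -84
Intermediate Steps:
U(g, y) = 7 (U(g, y) = 5 + 2 = 7)
c(W) = 7 - W
Y(J, u) = -18 - 3*J (Y(J, u) = (J + 6)*(-3) = (6 + J)*(-3) = -18 - 3*J)
c(-119) + Y(Q(8), 200) = (7 - 1*(-119)) + (-18 - 3*8²) = (7 + 119) + (-18 - 3*64) = 126 + (-18 - 192) = 126 - 210 = -84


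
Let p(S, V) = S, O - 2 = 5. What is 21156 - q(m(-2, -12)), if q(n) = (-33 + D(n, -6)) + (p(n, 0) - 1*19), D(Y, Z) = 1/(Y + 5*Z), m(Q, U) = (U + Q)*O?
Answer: 2727169/128 ≈ 21306.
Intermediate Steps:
O = 7 (O = 2 + 5 = 7)
m(Q, U) = 7*Q + 7*U (m(Q, U) = (U + Q)*7 = (Q + U)*7 = 7*Q + 7*U)
q(n) = -52 + n + 1/(-30 + n) (q(n) = (-33 + 1/(n + 5*(-6))) + (n - 1*19) = (-33 + 1/(n - 30)) + (n - 19) = (-33 + 1/(-30 + n)) + (-19 + n) = -52 + n + 1/(-30 + n))
21156 - q(m(-2, -12)) = 21156 - (1 + (-52 + (7*(-2) + 7*(-12)))*(-30 + (7*(-2) + 7*(-12))))/(-30 + (7*(-2) + 7*(-12))) = 21156 - (1 + (-52 + (-14 - 84))*(-30 + (-14 - 84)))/(-30 + (-14 - 84)) = 21156 - (1 + (-52 - 98)*(-30 - 98))/(-30 - 98) = 21156 - (1 - 150*(-128))/(-128) = 21156 - (-1)*(1 + 19200)/128 = 21156 - (-1)*19201/128 = 21156 - 1*(-19201/128) = 21156 + 19201/128 = 2727169/128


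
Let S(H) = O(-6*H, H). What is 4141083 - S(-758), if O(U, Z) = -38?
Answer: 4141121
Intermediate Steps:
S(H) = -38
4141083 - S(-758) = 4141083 - 1*(-38) = 4141083 + 38 = 4141121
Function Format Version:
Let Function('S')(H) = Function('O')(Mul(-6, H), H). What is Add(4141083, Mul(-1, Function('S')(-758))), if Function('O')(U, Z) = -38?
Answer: 4141121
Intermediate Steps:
Function('S')(H) = -38
Add(4141083, Mul(-1, Function('S')(-758))) = Add(4141083, Mul(-1, -38)) = Add(4141083, 38) = 4141121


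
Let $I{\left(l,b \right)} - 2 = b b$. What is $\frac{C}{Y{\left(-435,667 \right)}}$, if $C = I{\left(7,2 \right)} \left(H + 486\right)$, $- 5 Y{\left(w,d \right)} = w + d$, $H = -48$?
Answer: $- \frac{3285}{58} \approx -56.638$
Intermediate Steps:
$I{\left(l,b \right)} = 2 + b^{2}$ ($I{\left(l,b \right)} = 2 + b b = 2 + b^{2}$)
$Y{\left(w,d \right)} = - \frac{d}{5} - \frac{w}{5}$ ($Y{\left(w,d \right)} = - \frac{w + d}{5} = - \frac{d + w}{5} = - \frac{d}{5} - \frac{w}{5}$)
$C = 2628$ ($C = \left(2 + 2^{2}\right) \left(-48 + 486\right) = \left(2 + 4\right) 438 = 6 \cdot 438 = 2628$)
$\frac{C}{Y{\left(-435,667 \right)}} = \frac{2628}{\left(- \frac{1}{5}\right) 667 - -87} = \frac{2628}{- \frac{667}{5} + 87} = \frac{2628}{- \frac{232}{5}} = 2628 \left(- \frac{5}{232}\right) = - \frac{3285}{58}$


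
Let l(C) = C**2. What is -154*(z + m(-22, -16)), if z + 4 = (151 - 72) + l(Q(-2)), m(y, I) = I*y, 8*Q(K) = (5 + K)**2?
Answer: -2110493/32 ≈ -65953.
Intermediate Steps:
Q(K) = (5 + K)**2/8
z = 4881/64 (z = -4 + ((151 - 72) + ((5 - 2)**2/8)**2) = -4 + (79 + ((1/8)*3**2)**2) = -4 + (79 + ((1/8)*9)**2) = -4 + (79 + (9/8)**2) = -4 + (79 + 81/64) = -4 + 5137/64 = 4881/64 ≈ 76.266)
-154*(z + m(-22, -16)) = -154*(4881/64 - 16*(-22)) = -154*(4881/64 + 352) = -154*27409/64 = -2110493/32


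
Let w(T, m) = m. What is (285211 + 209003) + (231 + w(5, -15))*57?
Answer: 506526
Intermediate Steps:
(285211 + 209003) + (231 + w(5, -15))*57 = (285211 + 209003) + (231 - 15)*57 = 494214 + 216*57 = 494214 + 12312 = 506526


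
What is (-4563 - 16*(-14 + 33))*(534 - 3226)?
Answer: 13101964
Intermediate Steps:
(-4563 - 16*(-14 + 33))*(534 - 3226) = (-4563 - 16*19)*(-2692) = (-4563 - 304)*(-2692) = -4867*(-2692) = 13101964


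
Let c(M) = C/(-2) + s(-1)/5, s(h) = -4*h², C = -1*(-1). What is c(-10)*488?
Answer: -3172/5 ≈ -634.40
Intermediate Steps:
C = 1
c(M) = -13/10 (c(M) = 1/(-2) - 4*(-1)²/5 = 1*(-½) - 4*1*(⅕) = -½ - 4*⅕ = -½ - ⅘ = -13/10)
c(-10)*488 = -13/10*488 = -3172/5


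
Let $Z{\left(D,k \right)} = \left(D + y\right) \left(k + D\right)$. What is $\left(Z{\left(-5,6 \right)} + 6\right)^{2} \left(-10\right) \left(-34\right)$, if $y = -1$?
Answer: $0$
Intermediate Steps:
$Z{\left(D,k \right)} = \left(-1 + D\right) \left(D + k\right)$ ($Z{\left(D,k \right)} = \left(D - 1\right) \left(k + D\right) = \left(-1 + D\right) \left(D + k\right)$)
$\left(Z{\left(-5,6 \right)} + 6\right)^{2} \left(-10\right) \left(-34\right) = \left(\left(\left(-5\right)^{2} - -5 - 6 - 30\right) + 6\right)^{2} \left(-10\right) \left(-34\right) = \left(\left(25 + 5 - 6 - 30\right) + 6\right)^{2} \left(-10\right) \left(-34\right) = \left(-6 + 6\right)^{2} \left(-10\right) \left(-34\right) = 0^{2} \left(-10\right) \left(-34\right) = 0 \left(-10\right) \left(-34\right) = 0 \left(-34\right) = 0$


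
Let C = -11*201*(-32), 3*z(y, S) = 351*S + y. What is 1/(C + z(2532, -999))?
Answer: -1/45287 ≈ -2.2081e-5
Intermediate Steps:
z(y, S) = 117*S + y/3 (z(y, S) = (351*S + y)/3 = (y + 351*S)/3 = 117*S + y/3)
C = 70752 (C = -2211*(-32) = 70752)
1/(C + z(2532, -999)) = 1/(70752 + (117*(-999) + (1/3)*2532)) = 1/(70752 + (-116883 + 844)) = 1/(70752 - 116039) = 1/(-45287) = -1/45287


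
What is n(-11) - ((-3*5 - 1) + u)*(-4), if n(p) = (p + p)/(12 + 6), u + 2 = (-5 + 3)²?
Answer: -515/9 ≈ -57.222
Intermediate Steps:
u = 2 (u = -2 + (-5 + 3)² = -2 + (-2)² = -2 + 4 = 2)
n(p) = p/9 (n(p) = (2*p)/18 = (2*p)*(1/18) = p/9)
n(-11) - ((-3*5 - 1) + u)*(-4) = (⅑)*(-11) - ((-3*5 - 1) + 2)*(-4) = -11/9 - ((-15 - 1) + 2)*(-4) = -11/9 - (-16 + 2)*(-4) = -11/9 - (-14)*(-4) = -11/9 - 1*56 = -11/9 - 56 = -515/9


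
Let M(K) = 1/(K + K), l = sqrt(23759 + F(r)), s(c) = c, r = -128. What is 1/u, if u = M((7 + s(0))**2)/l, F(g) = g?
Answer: 98*sqrt(23631) ≈ 15065.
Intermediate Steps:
l = sqrt(23631) (l = sqrt(23759 - 128) = sqrt(23631) ≈ 153.72)
M(K) = 1/(2*K)
u = sqrt(23631)/2315838 (u = (1/(2*((7 + 0)**2)))/(sqrt(23631)) = (1/(2*(7**2)))*(sqrt(23631)/23631) = ((1/2)/49)*(sqrt(23631)/23631) = ((1/2)*(1/49))*(sqrt(23631)/23631) = (sqrt(23631)/23631)/98 = sqrt(23631)/2315838 ≈ 6.6379e-5)
1/u = 1/(sqrt(23631)/2315838) = 98*sqrt(23631)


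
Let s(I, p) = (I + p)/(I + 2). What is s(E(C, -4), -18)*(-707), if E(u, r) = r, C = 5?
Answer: -7777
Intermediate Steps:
s(I, p) = (I + p)/(2 + I)
s(E(C, -4), -18)*(-707) = ((-4 - 18)/(2 - 4))*(-707) = (-22/(-2))*(-707) = -1/2*(-22)*(-707) = 11*(-707) = -7777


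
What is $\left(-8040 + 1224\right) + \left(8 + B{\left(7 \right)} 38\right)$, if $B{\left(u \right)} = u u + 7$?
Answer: $-4680$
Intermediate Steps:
$B{\left(u \right)} = 7 + u^{2}$ ($B{\left(u \right)} = u^{2} + 7 = 7 + u^{2}$)
$\left(-8040 + 1224\right) + \left(8 + B{\left(7 \right)} 38\right) = \left(-8040 + 1224\right) + \left(8 + \left(7 + 7^{2}\right) 38\right) = -6816 + \left(8 + \left(7 + 49\right) 38\right) = -6816 + \left(8 + 56 \cdot 38\right) = -6816 + \left(8 + 2128\right) = -6816 + 2136 = -4680$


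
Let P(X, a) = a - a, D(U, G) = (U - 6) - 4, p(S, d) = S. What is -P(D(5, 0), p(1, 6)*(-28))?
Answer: 0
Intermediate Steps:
D(U, G) = -10 + U (D(U, G) = (-6 + U) - 4 = -10 + U)
P(X, a) = 0
-P(D(5, 0), p(1, 6)*(-28)) = -1*0 = 0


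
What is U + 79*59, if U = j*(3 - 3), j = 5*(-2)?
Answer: 4661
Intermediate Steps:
j = -10
U = 0 (U = -10*(3 - 3) = -10*0 = 0)
U + 79*59 = 0 + 79*59 = 0 + 4661 = 4661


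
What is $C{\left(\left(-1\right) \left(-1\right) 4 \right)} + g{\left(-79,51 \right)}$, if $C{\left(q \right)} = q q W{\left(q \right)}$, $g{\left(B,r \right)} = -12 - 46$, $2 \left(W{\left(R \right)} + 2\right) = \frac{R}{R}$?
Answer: $-82$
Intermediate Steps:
$W{\left(R \right)} = - \frac{3}{2}$ ($W{\left(R \right)} = -2 + \frac{R \frac{1}{R}}{2} = -2 + \frac{1}{2} \cdot 1 = -2 + \frac{1}{2} = - \frac{3}{2}$)
$g{\left(B,r \right)} = -58$ ($g{\left(B,r \right)} = -12 - 46 = -58$)
$C{\left(q \right)} = - \frac{3 q^{2}}{2}$ ($C{\left(q \right)} = q q \left(- \frac{3}{2}\right) = q^{2} \left(- \frac{3}{2}\right) = - \frac{3 q^{2}}{2}$)
$C{\left(\left(-1\right) \left(-1\right) 4 \right)} + g{\left(-79,51 \right)} = - \frac{3 \left(\left(-1\right) \left(-1\right) 4\right)^{2}}{2} - 58 = - \frac{3 \left(1 \cdot 4\right)^{2}}{2} - 58 = - \frac{3 \cdot 4^{2}}{2} - 58 = \left(- \frac{3}{2}\right) 16 - 58 = -24 - 58 = -82$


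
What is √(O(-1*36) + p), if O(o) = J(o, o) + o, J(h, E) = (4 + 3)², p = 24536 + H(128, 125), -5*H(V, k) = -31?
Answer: 2*√153470/5 ≈ 156.70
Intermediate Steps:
H(V, k) = 31/5 (H(V, k) = -⅕*(-31) = 31/5)
p = 122711/5 (p = 24536 + 31/5 = 122711/5 ≈ 24542.)
J(h, E) = 49 (J(h, E) = 7² = 49)
O(o) = 49 + o
√(O(-1*36) + p) = √((49 - 1*36) + 122711/5) = √((49 - 36) + 122711/5) = √(13 + 122711/5) = √(122776/5) = 2*√153470/5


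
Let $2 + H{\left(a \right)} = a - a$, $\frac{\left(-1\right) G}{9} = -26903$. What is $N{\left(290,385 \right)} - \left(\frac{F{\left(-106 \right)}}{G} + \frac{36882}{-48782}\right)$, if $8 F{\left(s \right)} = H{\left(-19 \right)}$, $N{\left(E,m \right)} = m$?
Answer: $\frac{9112668552199}{23622878628} \approx 385.76$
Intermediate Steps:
$G = 242127$ ($G = \left(-9\right) \left(-26903\right) = 242127$)
$H{\left(a \right)} = -2$ ($H{\left(a \right)} = -2 + \left(a - a\right) = -2 + 0 = -2$)
$F{\left(s \right)} = - \frac{1}{4}$ ($F{\left(s \right)} = \frac{1}{8} \left(-2\right) = - \frac{1}{4}$)
$N{\left(290,385 \right)} - \left(\frac{F{\left(-106 \right)}}{G} + \frac{36882}{-48782}\right) = 385 - \left(- \frac{1}{4 \cdot 242127} + \frac{36882}{-48782}\right) = 385 - \left(\left(- \frac{1}{4}\right) \frac{1}{242127} + 36882 \left(- \frac{1}{48782}\right)\right) = 385 - \left(- \frac{1}{968508} - \frac{18441}{24391}\right) = 385 - - \frac{17860280419}{23622878628} = 385 + \frac{17860280419}{23622878628} = \frac{9112668552199}{23622878628}$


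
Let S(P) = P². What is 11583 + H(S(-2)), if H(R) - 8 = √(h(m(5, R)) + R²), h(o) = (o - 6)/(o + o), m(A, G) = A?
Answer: 11591 + √1590/10 ≈ 11595.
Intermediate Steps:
h(o) = (-6 + o)/(2*o) (h(o) = (-6 + o)/((2*o)) = (-6 + o)*(1/(2*o)) = (-6 + o)/(2*o))
H(R) = 8 + √(-⅒ + R²) (H(R) = 8 + √((½)*(-6 + 5)/5 + R²) = 8 + √((½)*(⅕)*(-1) + R²) = 8 + √(-⅒ + R²))
11583 + H(S(-2)) = 11583 + (8 + √(-10 + 100*((-2)²)²)/10) = 11583 + (8 + √(-10 + 100*4²)/10) = 11583 + (8 + √(-10 + 100*16)/10) = 11583 + (8 + √(-10 + 1600)/10) = 11583 + (8 + √1590/10) = 11591 + √1590/10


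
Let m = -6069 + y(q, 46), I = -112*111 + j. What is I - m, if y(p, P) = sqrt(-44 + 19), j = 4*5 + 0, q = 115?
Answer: -6343 - 5*I ≈ -6343.0 - 5.0*I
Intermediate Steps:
j = 20 (j = 20 + 0 = 20)
y(p, P) = 5*I (y(p, P) = sqrt(-25) = 5*I)
I = -12412 (I = -112*111 + 20 = -12432 + 20 = -12412)
m = -6069 + 5*I ≈ -6069.0 + 5.0*I
I - m = -12412 - (-6069 + 5*I) = -12412 + (6069 - 5*I) = -6343 - 5*I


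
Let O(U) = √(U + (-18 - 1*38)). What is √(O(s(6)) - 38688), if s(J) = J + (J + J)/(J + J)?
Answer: √(-38688 + 7*I) ≈ 0.018 + 196.69*I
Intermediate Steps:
s(J) = 1 + J (s(J) = J + (2*J)/((2*J)) = J + (2*J)*(1/(2*J)) = J + 1 = 1 + J)
O(U) = √(-56 + U) (O(U) = √(U + (-18 - 38)) = √(U - 56) = √(-56 + U))
√(O(s(6)) - 38688) = √(√(-56 + (1 + 6)) - 38688) = √(√(-56 + 7) - 38688) = √(√(-49) - 38688) = √(7*I - 38688) = √(-38688 + 7*I)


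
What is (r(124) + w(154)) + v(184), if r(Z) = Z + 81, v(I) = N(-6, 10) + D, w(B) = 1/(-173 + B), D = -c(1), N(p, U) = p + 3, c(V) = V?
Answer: 3818/19 ≈ 200.95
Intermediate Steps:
N(p, U) = 3 + p
D = -1 (D = -1*1 = -1)
v(I) = -4 (v(I) = (3 - 6) - 1 = -3 - 1 = -4)
r(Z) = 81 + Z
(r(124) + w(154)) + v(184) = ((81 + 124) + 1/(-173 + 154)) - 4 = (205 + 1/(-19)) - 4 = (205 - 1/19) - 4 = 3894/19 - 4 = 3818/19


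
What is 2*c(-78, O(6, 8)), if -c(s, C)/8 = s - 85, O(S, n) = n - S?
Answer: 2608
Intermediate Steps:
c(s, C) = 680 - 8*s (c(s, C) = -8*(s - 85) = -8*(-85 + s) = 680 - 8*s)
2*c(-78, O(6, 8)) = 2*(680 - 8*(-78)) = 2*(680 + 624) = 2*1304 = 2608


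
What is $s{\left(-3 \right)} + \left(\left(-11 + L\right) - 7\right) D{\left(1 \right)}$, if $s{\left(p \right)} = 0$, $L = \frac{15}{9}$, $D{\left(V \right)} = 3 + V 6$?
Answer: $-147$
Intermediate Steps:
$D{\left(V \right)} = 3 + 6 V$
$L = \frac{5}{3}$ ($L = 15 \cdot \frac{1}{9} = \frac{5}{3} \approx 1.6667$)
$s{\left(-3 \right)} + \left(\left(-11 + L\right) - 7\right) D{\left(1 \right)} = 0 + \left(\left(-11 + \frac{5}{3}\right) - 7\right) \left(3 + 6 \cdot 1\right) = 0 + \left(- \frac{28}{3} - 7\right) \left(3 + 6\right) = 0 - 147 = -147$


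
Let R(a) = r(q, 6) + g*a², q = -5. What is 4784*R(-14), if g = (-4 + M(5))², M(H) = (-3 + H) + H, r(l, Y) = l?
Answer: 8415056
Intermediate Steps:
M(H) = -3 + 2*H
g = 9 (g = (-4 + (-3 + 2*5))² = (-4 + (-3 + 10))² = (-4 + 7)² = 3² = 9)
R(a) = -5 + 9*a²
4784*R(-14) = 4784*(-5 + 9*(-14)²) = 4784*(-5 + 9*196) = 4784*(-5 + 1764) = 4784*1759 = 8415056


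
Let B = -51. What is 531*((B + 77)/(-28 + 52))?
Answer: 2301/4 ≈ 575.25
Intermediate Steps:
531*((B + 77)/(-28 + 52)) = 531*((-51 + 77)/(-28 + 52)) = 531*(26/24) = 531*(26*(1/24)) = 531*(13/12) = 2301/4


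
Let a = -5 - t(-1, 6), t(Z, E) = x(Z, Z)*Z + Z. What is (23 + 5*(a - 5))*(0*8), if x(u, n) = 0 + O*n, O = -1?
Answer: 0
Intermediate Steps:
x(u, n) = -n (x(u, n) = 0 - n = -n)
t(Z, E) = Z - Z² (t(Z, E) = (-Z)*Z + Z = -Z² + Z = Z - Z²)
a = -3 (a = -5 - (-1)*(1 - 1*(-1)) = -5 - (-1)*(1 + 1) = -5 - (-1)*2 = -5 - 1*(-2) = -5 + 2 = -3)
(23 + 5*(a - 5))*(0*8) = (23 + 5*(-3 - 5))*(0*8) = (23 + 5*(-8))*0 = (23 - 40)*0 = -17*0 = 0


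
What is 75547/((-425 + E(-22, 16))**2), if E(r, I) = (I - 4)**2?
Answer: 75547/78961 ≈ 0.95676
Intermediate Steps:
E(r, I) = (-4 + I)**2
75547/((-425 + E(-22, 16))**2) = 75547/((-425 + (-4 + 16)**2)**2) = 75547/((-425 + 12**2)**2) = 75547/((-425 + 144)**2) = 75547/((-281)**2) = 75547/78961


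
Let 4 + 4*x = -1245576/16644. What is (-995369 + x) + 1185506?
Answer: 527385365/2774 ≈ 1.9012e+5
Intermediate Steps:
x = -54673/2774 (x = -1 + (-1245576/16644)/4 = -1 + (-1245576*1/16644)/4 = -1 + (¼)*(-103798/1387) = -1 - 51899/2774 = -54673/2774 ≈ -19.709)
(-995369 + x) + 1185506 = (-995369 - 54673/2774) + 1185506 = -2761208279/2774 + 1185506 = 527385365/2774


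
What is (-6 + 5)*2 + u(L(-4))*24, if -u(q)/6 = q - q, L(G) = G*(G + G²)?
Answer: -2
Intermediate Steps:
u(q) = 0 (u(q) = -6*(q - q) = -6*0 = 0)
(-6 + 5)*2 + u(L(-4))*24 = (-6 + 5)*2 + 0*24 = -1*2 + 0 = -2 + 0 = -2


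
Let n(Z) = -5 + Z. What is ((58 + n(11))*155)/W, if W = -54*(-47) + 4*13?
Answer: 992/259 ≈ 3.8301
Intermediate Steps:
W = 2590 (W = 2538 + 52 = 2590)
((58 + n(11))*155)/W = ((58 + (-5 + 11))*155)/2590 = ((58 + 6)*155)*(1/2590) = (64*155)*(1/2590) = 9920*(1/2590) = 992/259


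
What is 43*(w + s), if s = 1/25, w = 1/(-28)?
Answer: 129/700 ≈ 0.18429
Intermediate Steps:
w = -1/28 ≈ -0.035714
s = 1/25 (s = 1*(1/25) = 1/25 ≈ 0.040000)
43*(w + s) = 43*(-1/28 + 1/25) = 43*(3/700) = 129/700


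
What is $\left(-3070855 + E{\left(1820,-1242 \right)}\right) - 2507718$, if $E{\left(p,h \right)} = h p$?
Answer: $-7839013$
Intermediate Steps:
$\left(-3070855 + E{\left(1820,-1242 \right)}\right) - 2507718 = \left(-3070855 - 2260440\right) - 2507718 = -5331295 - 2507718 = -7839013$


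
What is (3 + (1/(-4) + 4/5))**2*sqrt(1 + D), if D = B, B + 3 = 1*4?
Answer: 5041*sqrt(2)/400 ≈ 17.823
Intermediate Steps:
B = 1 (B = -3 + 1*4 = -3 + 4 = 1)
D = 1
(3 + (1/(-4) + 4/5))**2*sqrt(1 + D) = (3 + (1/(-4) + 4/5))**2*sqrt(1 + 1) = (3 + (1*(-1/4) + 4*(1/5)))**2*sqrt(2) = (3 + (-1/4 + 4/5))**2*sqrt(2) = (3 + 11/20)**2*sqrt(2) = (71/20)**2*sqrt(2) = 5041*sqrt(2)/400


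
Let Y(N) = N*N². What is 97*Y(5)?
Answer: 12125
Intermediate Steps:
Y(N) = N³
97*Y(5) = 97*5³ = 97*125 = 12125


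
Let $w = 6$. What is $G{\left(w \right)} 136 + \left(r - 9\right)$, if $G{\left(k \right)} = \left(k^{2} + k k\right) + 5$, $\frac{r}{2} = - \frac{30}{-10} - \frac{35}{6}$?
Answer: $\frac{31372}{3} \approx 10457.0$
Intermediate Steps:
$r = - \frac{17}{3}$ ($r = 2 \left(- \frac{30}{-10} - \frac{35}{6}\right) = 2 \left(\left(-30\right) \left(- \frac{1}{10}\right) - \frac{35}{6}\right) = 2 \left(3 - \frac{35}{6}\right) = 2 \left(- \frac{17}{6}\right) = - \frac{17}{3} \approx -5.6667$)
$G{\left(k \right)} = 5 + 2 k^{2}$ ($G{\left(k \right)} = \left(k^{2} + k^{2}\right) + 5 = 2 k^{2} + 5 = 5 + 2 k^{2}$)
$G{\left(w \right)} 136 + \left(r - 9\right) = \left(5 + 2 \cdot 6^{2}\right) 136 - \frac{44}{3} = \left(5 + 2 \cdot 36\right) 136 - \frac{44}{3} = \left(5 + 72\right) 136 - \frac{44}{3} = 77 \cdot 136 - \frac{44}{3} = 10472 - \frac{44}{3} = \frac{31372}{3}$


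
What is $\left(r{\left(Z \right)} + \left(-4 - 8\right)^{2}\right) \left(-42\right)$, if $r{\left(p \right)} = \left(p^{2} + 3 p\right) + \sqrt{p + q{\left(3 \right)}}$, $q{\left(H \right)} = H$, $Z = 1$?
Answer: $-6300$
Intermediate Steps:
$r{\left(p \right)} = p^{2} + \sqrt{3 + p} + 3 p$ ($r{\left(p \right)} = \left(p^{2} + 3 p\right) + \sqrt{p + 3} = \left(p^{2} + 3 p\right) + \sqrt{3 + p} = p^{2} + \sqrt{3 + p} + 3 p$)
$\left(r{\left(Z \right)} + \left(-4 - 8\right)^{2}\right) \left(-42\right) = \left(\left(1^{2} + \sqrt{3 + 1} + 3 \cdot 1\right) + \left(-4 - 8\right)^{2}\right) \left(-42\right) = \left(\left(1 + \sqrt{4} + 3\right) + \left(-4 - 8\right)^{2}\right) \left(-42\right) = \left(\left(1 + 2 + 3\right) + \left(-12\right)^{2}\right) \left(-42\right) = \left(6 + 144\right) \left(-42\right) = 150 \left(-42\right) = -6300$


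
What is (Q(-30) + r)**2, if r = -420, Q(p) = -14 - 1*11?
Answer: 198025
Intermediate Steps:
Q(p) = -25 (Q(p) = -14 - 11 = -25)
(Q(-30) + r)**2 = (-25 - 420)**2 = (-445)**2 = 198025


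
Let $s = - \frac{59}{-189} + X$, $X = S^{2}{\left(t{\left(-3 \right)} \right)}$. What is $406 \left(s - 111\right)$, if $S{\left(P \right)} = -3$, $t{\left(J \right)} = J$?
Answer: $- \frac{1114702}{27} \approx -41285.0$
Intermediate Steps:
$X = 9$ ($X = \left(-3\right)^{2} = 9$)
$s = \frac{1760}{189}$ ($s = - \frac{59}{-189} + 9 = \left(-59\right) \left(- \frac{1}{189}\right) + 9 = \frac{59}{189} + 9 = \frac{1760}{189} \approx 9.3122$)
$406 \left(s - 111\right) = 406 \left(\frac{1760}{189} - 111\right) = 406 \left(- \frac{19219}{189}\right) = - \frac{1114702}{27}$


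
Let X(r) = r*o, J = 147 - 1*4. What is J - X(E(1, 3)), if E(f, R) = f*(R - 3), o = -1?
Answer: 143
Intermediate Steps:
E(f, R) = f*(-3 + R)
J = 143 (J = 147 - 4 = 143)
X(r) = -r (X(r) = r*(-1) = -r)
J - X(E(1, 3)) = 143 - (-1)*1*(-3 + 3) = 143 - (-1)*1*0 = 143 - (-1)*0 = 143 - 1*0 = 143 + 0 = 143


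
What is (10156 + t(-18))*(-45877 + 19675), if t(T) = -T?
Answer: -266579148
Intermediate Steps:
(10156 + t(-18))*(-45877 + 19675) = (10156 - 1*(-18))*(-45877 + 19675) = (10156 + 18)*(-26202) = 10174*(-26202) = -266579148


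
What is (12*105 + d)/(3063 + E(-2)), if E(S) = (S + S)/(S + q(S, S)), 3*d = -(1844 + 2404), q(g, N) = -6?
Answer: -312/6127 ≈ -0.050922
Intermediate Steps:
d = -1416 (d = (-(1844 + 2404))/3 = (-1*4248)/3 = (1/3)*(-4248) = -1416)
E(S) = 2*S/(-6 + S) (E(S) = (S + S)/(S - 6) = (2*S)/(-6 + S) = 2*S/(-6 + S))
(12*105 + d)/(3063 + E(-2)) = (12*105 - 1416)/(3063 + 2*(-2)/(-6 - 2)) = (1260 - 1416)/(3063 + 2*(-2)/(-8)) = -156/(3063 + 2*(-2)*(-1/8)) = -156/(3063 + 1/2) = -156/6127/2 = -156*2/6127 = -312/6127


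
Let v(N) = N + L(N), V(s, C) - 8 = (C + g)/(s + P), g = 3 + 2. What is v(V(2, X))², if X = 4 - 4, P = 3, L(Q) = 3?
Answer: 144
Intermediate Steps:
X = 0
g = 5
V(s, C) = 8 + (5 + C)/(3 + s) (V(s, C) = 8 + (C + 5)/(s + 3) = 8 + (5 + C)/(3 + s))
v(N) = 3 + N (v(N) = N + 3 = 3 + N)
v(V(2, X))² = (3 + (29 + 0 + 8*2)/(3 + 2))² = (3 + (29 + 0 + 16)/5)² = (3 + (⅕)*45)² = (3 + 9)² = 12² = 144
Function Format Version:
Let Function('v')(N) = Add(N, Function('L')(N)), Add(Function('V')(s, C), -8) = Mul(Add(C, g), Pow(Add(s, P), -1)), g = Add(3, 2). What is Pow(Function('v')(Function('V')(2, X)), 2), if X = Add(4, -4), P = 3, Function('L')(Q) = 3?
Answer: 144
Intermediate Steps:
X = 0
g = 5
Function('V')(s, C) = Add(8, Mul(Pow(Add(3, s), -1), Add(5, C))) (Function('V')(s, C) = Add(8, Mul(Add(C, 5), Pow(Add(s, 3), -1))) = Add(8, Mul(Add(5, C), Pow(Add(3, s), -1))) = Add(8, Mul(Pow(Add(3, s), -1), Add(5, C))))
Function('v')(N) = Add(3, N) (Function('v')(N) = Add(N, 3) = Add(3, N))
Pow(Function('v')(Function('V')(2, X)), 2) = Pow(Add(3, Mul(Pow(Add(3, 2), -1), Add(29, 0, Mul(8, 2)))), 2) = Pow(Add(3, Mul(Pow(5, -1), Add(29, 0, 16))), 2) = Pow(Add(3, Mul(Rational(1, 5), 45)), 2) = Pow(Add(3, 9), 2) = Pow(12, 2) = 144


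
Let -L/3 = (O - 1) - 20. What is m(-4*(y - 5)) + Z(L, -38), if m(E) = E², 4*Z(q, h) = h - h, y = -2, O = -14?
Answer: 784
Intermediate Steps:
L = 105 (L = -3*((-14 - 1) - 20) = -3*(-15 - 20) = -3*(-35) = 105)
Z(q, h) = 0 (Z(q, h) = (h - h)/4 = (¼)*0 = 0)
m(-4*(y - 5)) + Z(L, -38) = (-4*(-2 - 5))² + 0 = (-4*(-7))² + 0 = 28² + 0 = 784 + 0 = 784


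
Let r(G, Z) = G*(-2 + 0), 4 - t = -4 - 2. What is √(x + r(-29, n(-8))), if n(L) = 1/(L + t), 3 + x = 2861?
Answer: 54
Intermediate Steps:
t = 10 (t = 4 - (-4 - 2) = 4 - 1*(-6) = 4 + 6 = 10)
x = 2858 (x = -3 + 2861 = 2858)
n(L) = 1/(10 + L) (n(L) = 1/(L + 10) = 1/(10 + L))
r(G, Z) = -2*G (r(G, Z) = G*(-2) = -2*G)
√(x + r(-29, n(-8))) = √(2858 - 2*(-29)) = √(2858 + 58) = √2916 = 54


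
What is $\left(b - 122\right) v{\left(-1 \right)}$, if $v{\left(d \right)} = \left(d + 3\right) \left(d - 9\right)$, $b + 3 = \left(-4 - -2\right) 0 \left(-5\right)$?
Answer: $2500$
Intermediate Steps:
$b = -3$ ($b = -3 + \left(-4 - -2\right) 0 \left(-5\right) = -3 + \left(-4 + 2\right) 0 \left(-5\right) = -3 + \left(-2\right) 0 \left(-5\right) = -3 + 0 \left(-5\right) = -3 + 0 = -3$)
$v{\left(d \right)} = \left(-9 + d\right) \left(3 + d\right)$ ($v{\left(d \right)} = \left(3 + d\right) \left(-9 + d\right) = \left(-9 + d\right) \left(3 + d\right)$)
$\left(b - 122\right) v{\left(-1 \right)} = \left(-3 - 122\right) \left(-27 + \left(-1\right)^{2} - -6\right) = - 125 \left(-27 + 1 + 6\right) = \left(-125\right) \left(-20\right) = 2500$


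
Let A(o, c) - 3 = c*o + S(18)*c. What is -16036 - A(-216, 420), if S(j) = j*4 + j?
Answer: 36881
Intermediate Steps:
S(j) = 5*j (S(j) = 4*j + j = 5*j)
A(o, c) = 3 + 90*c + c*o (A(o, c) = 3 + (c*o + (5*18)*c) = 3 + (c*o + 90*c) = 3 + (90*c + c*o) = 3 + 90*c + c*o)
-16036 - A(-216, 420) = -16036 - (3 + 90*420 + 420*(-216)) = -16036 - (3 + 37800 - 90720) = -16036 - 1*(-52917) = -16036 + 52917 = 36881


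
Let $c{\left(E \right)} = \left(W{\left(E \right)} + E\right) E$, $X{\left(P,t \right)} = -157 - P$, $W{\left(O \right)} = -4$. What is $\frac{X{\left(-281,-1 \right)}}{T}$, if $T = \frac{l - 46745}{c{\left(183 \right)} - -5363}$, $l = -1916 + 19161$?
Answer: $- \frac{236344}{1475} \approx -160.23$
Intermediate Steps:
$l = 17245$
$c{\left(E \right)} = E \left(-4 + E\right)$ ($c{\left(E \right)} = \left(-4 + E\right) E = E \left(-4 + E\right)$)
$T = - \frac{1475}{1906}$ ($T = \frac{17245 - 46745}{183 \left(-4 + 183\right) - -5363} = - \frac{29500}{183 \cdot 179 + 5363} = - \frac{29500}{32757 + 5363} = - \frac{29500}{38120} = \left(-29500\right) \frac{1}{38120} = - \frac{1475}{1906} \approx -0.77387$)
$\frac{X{\left(-281,-1 \right)}}{T} = \frac{-157 - -281}{- \frac{1475}{1906}} = \left(-157 + 281\right) \left(- \frac{1906}{1475}\right) = 124 \left(- \frac{1906}{1475}\right) = - \frac{236344}{1475}$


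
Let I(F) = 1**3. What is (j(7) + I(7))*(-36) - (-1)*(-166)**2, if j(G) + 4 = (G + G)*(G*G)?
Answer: 2968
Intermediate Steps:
I(F) = 1
j(G) = -4 + 2*G**3 (j(G) = -4 + (G + G)*(G*G) = -4 + (2*G)*G**2 = -4 + 2*G**3)
(j(7) + I(7))*(-36) - (-1)*(-166)**2 = ((-4 + 2*7**3) + 1)*(-36) - (-1)*(-166)**2 = ((-4 + 2*343) + 1)*(-36) - (-1)*27556 = ((-4 + 686) + 1)*(-36) - 1*(-27556) = (682 + 1)*(-36) + 27556 = 683*(-36) + 27556 = -24588 + 27556 = 2968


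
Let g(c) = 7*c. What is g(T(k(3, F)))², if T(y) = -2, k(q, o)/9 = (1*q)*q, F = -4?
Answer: 196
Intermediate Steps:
k(q, o) = 9*q² (k(q, o) = 9*((1*q)*q) = 9*(q*q) = 9*q²)
g(T(k(3, F)))² = (7*(-2))² = (-14)² = 196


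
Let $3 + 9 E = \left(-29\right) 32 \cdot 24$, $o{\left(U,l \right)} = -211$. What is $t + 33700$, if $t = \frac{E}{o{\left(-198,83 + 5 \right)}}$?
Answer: $\frac{7113175}{211} \approx 33712.0$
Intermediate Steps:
$E = -2475$ ($E = - \frac{1}{3} + \frac{\left(-29\right) 32 \cdot 24}{9} = - \frac{1}{3} + \frac{\left(-928\right) 24}{9} = - \frac{1}{3} + \frac{1}{9} \left(-22272\right) = - \frac{1}{3} - \frac{7424}{3} = -2475$)
$t = \frac{2475}{211}$ ($t = - \frac{2475}{-211} = \left(-2475\right) \left(- \frac{1}{211}\right) = \frac{2475}{211} \approx 11.73$)
$t + 33700 = \frac{2475}{211} + 33700 = \frac{7113175}{211}$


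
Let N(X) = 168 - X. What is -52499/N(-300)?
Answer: -52499/468 ≈ -112.18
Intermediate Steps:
-52499/N(-300) = -52499/(168 - 1*(-300)) = -52499/(168 + 300) = -52499/468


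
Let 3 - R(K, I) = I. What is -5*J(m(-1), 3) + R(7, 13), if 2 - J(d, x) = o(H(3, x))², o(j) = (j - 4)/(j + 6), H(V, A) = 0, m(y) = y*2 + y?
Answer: -160/9 ≈ -17.778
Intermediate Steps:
m(y) = 3*y (m(y) = 2*y + y = 3*y)
R(K, I) = 3 - I
o(j) = (-4 + j)/(6 + j)
J(d, x) = 14/9 (J(d, x) = 2 - ((-4 + 0)/(6 + 0))² = 2 - (-4/6)² = 2 - ((⅙)*(-4))² = 2 - (-⅔)² = 2 - 1*4/9 = 2 - 4/9 = 14/9)
-5*J(m(-1), 3) + R(7, 13) = -5*14/9 + (3 - 1*13) = -70/9 + (3 - 13) = -70/9 - 10 = -160/9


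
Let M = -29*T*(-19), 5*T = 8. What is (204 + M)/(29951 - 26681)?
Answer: 2714/8175 ≈ 0.33199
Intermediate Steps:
T = 8/5 (T = (⅕)*8 = 8/5 ≈ 1.6000)
M = 4408/5 (M = -29*8/5*(-19) = -232/5*(-19) = 4408/5 ≈ 881.60)
(204 + M)/(29951 - 26681) = (204 + 4408/5)/(29951 - 26681) = (5428/5)/3270 = (5428/5)*(1/3270) = 2714/8175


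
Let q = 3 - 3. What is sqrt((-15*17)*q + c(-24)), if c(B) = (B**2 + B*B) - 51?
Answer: sqrt(1101) ≈ 33.181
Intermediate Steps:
c(B) = -51 + 2*B**2 (c(B) = (B**2 + B**2) - 51 = 2*B**2 - 51 = -51 + 2*B**2)
q = 0
sqrt((-15*17)*q + c(-24)) = sqrt(-15*17*0 + (-51 + 2*(-24)**2)) = sqrt(-255*0 + (-51 + 2*576)) = sqrt(0 + (-51 + 1152)) = sqrt(0 + 1101) = sqrt(1101)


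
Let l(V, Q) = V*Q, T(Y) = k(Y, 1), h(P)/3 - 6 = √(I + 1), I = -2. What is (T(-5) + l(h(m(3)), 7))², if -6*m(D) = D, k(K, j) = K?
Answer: 14200 + 5082*I ≈ 14200.0 + 5082.0*I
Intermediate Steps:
m(D) = -D/6
h(P) = 18 + 3*I (h(P) = 18 + 3*√(-2 + 1) = 18 + 3*√(-1) = 18 + 3*I)
T(Y) = Y
l(V, Q) = Q*V
(T(-5) + l(h(m(3)), 7))² = (-5 + 7*(18 + 3*I))² = (-5 + (126 + 21*I))² = (121 + 21*I)²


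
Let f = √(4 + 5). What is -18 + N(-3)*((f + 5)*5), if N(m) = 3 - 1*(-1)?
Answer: 142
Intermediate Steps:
N(m) = 4 (N(m) = 3 + 1 = 4)
f = 3 (f = √9 = 3)
-18 + N(-3)*((f + 5)*5) = -18 + 4*((3 + 5)*5) = -18 + 4*(8*5) = -18 + 4*40 = -18 + 160 = 142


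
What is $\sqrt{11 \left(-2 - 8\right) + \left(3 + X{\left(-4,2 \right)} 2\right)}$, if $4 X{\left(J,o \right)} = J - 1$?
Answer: $\frac{i \sqrt{438}}{2} \approx 10.464 i$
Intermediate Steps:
$X{\left(J,o \right)} = - \frac{1}{4} + \frac{J}{4}$ ($X{\left(J,o \right)} = \frac{J - 1}{4} = \frac{-1 + J}{4} = - \frac{1}{4} + \frac{J}{4}$)
$\sqrt{11 \left(-2 - 8\right) + \left(3 + X{\left(-4,2 \right)} 2\right)} = \sqrt{11 \left(-2 - 8\right) + \left(3 + \left(- \frac{1}{4} + \frac{1}{4} \left(-4\right)\right) 2\right)} = \sqrt{11 \left(-10\right) + \left(3 + \left(- \frac{1}{4} - 1\right) 2\right)} = \sqrt{-110 + \left(3 - \frac{5}{2}\right)} = \sqrt{-110 + \frac{1}{2}} = \sqrt{- \frac{219}{2}} = \frac{i \sqrt{438}}{2}$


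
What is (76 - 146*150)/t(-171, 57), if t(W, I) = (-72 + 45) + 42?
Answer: -21824/15 ≈ -1454.9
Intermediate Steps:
t(W, I) = 15 (t(W, I) = -27 + 42 = 15)
(76 - 146*150)/t(-171, 57) = (76 - 146*150)/15 = (76 - 21900)*(1/15) = -21824*1/15 = -21824/15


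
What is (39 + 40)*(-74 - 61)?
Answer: -10665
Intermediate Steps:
(39 + 40)*(-74 - 61) = 79*(-135) = -10665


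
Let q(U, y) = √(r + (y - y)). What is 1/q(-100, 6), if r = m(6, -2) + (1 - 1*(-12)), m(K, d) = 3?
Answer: ¼ ≈ 0.25000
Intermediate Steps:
r = 16 (r = 3 + (1 - 1*(-12)) = 3 + (1 + 12) = 3 + 13 = 16)
q(U, y) = 4 (q(U, y) = √(16 + (y - y)) = √(16 + 0) = √16 = 4)
1/q(-100, 6) = 1/4 = ¼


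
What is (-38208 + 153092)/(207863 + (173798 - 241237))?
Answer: 28721/35106 ≈ 0.81812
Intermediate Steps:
(-38208 + 153092)/(207863 + (173798 - 241237)) = 114884/(207863 - 67439) = 114884/140424 = 114884*(1/140424) = 28721/35106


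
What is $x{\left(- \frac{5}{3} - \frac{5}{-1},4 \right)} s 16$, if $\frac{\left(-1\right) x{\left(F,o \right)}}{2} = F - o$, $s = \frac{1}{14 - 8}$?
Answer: $\frac{32}{9} \approx 3.5556$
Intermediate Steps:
$s = \frac{1}{6} \approx 0.16667$
$x{\left(F,o \right)} = - 2 F + 2 o$ ($x{\left(F,o \right)} = - 2 \left(F - o\right) = - 2 F + 2 o$)
$x{\left(- \frac{5}{3} - \frac{5}{-1},4 \right)} s 16 = \left(- 2 \left(- \frac{5}{3} - \frac{5}{-1}\right) + 2 \cdot 4\right) \frac{1}{6} \cdot 16 = \left(- 2 \left(\left(-5\right) \frac{1}{3} - -5\right) + 8\right) \frac{1}{6} \cdot 16 = \left(- 2 \left(- \frac{5}{3} + 5\right) + 8\right) \frac{1}{6} \cdot 16 = \left(\left(-2\right) \frac{10}{3} + 8\right) \frac{1}{6} \cdot 16 = \left(- \frac{20}{3} + 8\right) \frac{1}{6} \cdot 16 = \frac{4}{3} \cdot \frac{1}{6} \cdot 16 = \frac{2}{9} \cdot 16 = \frac{32}{9}$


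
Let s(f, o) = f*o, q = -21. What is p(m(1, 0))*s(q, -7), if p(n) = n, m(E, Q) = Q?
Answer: 0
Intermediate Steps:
p(m(1, 0))*s(q, -7) = 0*(-21*(-7)) = 0*147 = 0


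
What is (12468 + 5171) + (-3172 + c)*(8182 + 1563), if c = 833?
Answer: -22775916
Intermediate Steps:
(12468 + 5171) + (-3172 + c)*(8182 + 1563) = (12468 + 5171) + (-3172 + 833)*(8182 + 1563) = 17639 - 2339*9745 = 17639 - 22793555 = -22775916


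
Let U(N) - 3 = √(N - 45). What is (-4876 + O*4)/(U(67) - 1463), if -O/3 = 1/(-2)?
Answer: 3555100/1065789 + 2435*√22/1065789 ≈ 3.3464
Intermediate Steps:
O = 3/2 (O = -3/(-2) = -3*(-½) = 3/2 ≈ 1.5000)
U(N) = 3 + √(-45 + N) (U(N) = 3 + √(N - 45) = 3 + √(-45 + N))
(-4876 + O*4)/(U(67) - 1463) = (-4876 + (3/2)*4)/((3 + √(-45 + 67)) - 1463) = (-4876 + 6)/((3 + √22) - 1463) = -4870/(-1460 + √22)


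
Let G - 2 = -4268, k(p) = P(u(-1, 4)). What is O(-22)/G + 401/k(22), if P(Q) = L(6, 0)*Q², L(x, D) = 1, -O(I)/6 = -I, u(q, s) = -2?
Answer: 285199/2844 ≈ 100.28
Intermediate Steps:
O(I) = 6*I (O(I) = -(-6)*I = 6*I)
P(Q) = Q² (P(Q) = 1*Q² = Q²)
k(p) = 4 (k(p) = (-2)² = 4)
G = -4266 (G = 2 - 4268 = -4266)
O(-22)/G + 401/k(22) = (6*(-22))/(-4266) + 401/4 = -132*(-1/4266) + 401*(¼) = 22/711 + 401/4 = 285199/2844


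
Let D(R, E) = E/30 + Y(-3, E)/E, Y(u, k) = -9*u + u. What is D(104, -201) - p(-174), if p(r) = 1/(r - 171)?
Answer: -315127/46230 ≈ -6.8165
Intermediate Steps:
Y(u, k) = -8*u
p(r) = 1/(-171 + r)
D(R, E) = 24/E + E/30 (D(R, E) = E/30 + (-8*(-3))/E = E*(1/30) + 24/E = E/30 + 24/E = 24/E + E/30)
D(104, -201) - p(-174) = (24/(-201) + (1/30)*(-201)) - 1/(-171 - 174) = (24*(-1/201) - 67/10) - 1/(-345) = (-8/67 - 67/10) - 1*(-1/345) = -4569/670 + 1/345 = -315127/46230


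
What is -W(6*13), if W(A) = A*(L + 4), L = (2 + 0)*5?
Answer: -1092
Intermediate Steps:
L = 10 (L = 2*5 = 10)
W(A) = 14*A (W(A) = A*(10 + 4) = A*14 = 14*A)
-W(6*13) = -14*6*13 = -14*78 = -1*1092 = -1092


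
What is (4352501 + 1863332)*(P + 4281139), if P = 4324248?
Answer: 53489648492371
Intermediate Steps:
(4352501 + 1863332)*(P + 4281139) = (4352501 + 1863332)*(4324248 + 4281139) = 6215833*8605387 = 53489648492371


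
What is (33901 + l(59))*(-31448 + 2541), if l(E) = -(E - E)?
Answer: -979976207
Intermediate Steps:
l(E) = 0 (l(E) = -1*0 = 0)
(33901 + l(59))*(-31448 + 2541) = (33901 + 0)*(-31448 + 2541) = 33901*(-28907) = -979976207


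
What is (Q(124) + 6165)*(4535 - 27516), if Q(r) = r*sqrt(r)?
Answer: -141677865 - 5699288*sqrt(31) ≈ -1.7341e+8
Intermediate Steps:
Q(r) = r**(3/2)
(Q(124) + 6165)*(4535 - 27516) = (124**(3/2) + 6165)*(4535 - 27516) = (248*sqrt(31) + 6165)*(-22981) = (6165 + 248*sqrt(31))*(-22981) = -141677865 - 5699288*sqrt(31)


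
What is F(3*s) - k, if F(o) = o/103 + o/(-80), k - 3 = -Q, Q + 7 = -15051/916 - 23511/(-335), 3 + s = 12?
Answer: 5521733089/126426320 ≈ 43.675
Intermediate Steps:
s = 9 (s = -3 + 12 = 9)
Q = 14345971/306860 (Q = -7 + (-15051/916 - 23511/(-335)) = -7 + (-15051*1/916 - 23511*(-1/335)) = -7 + (-15051/916 + 23511/335) = -7 + 16493991/306860 = 14345971/306860 ≈ 46.751)
k = -13425391/306860 (k = 3 - 1*14345971/306860 = 3 - 14345971/306860 = -13425391/306860 ≈ -43.751)
F(o) = -23*o/8240 (F(o) = o*(1/103) + o*(-1/80) = o/103 - o/80 = -23*o/8240)
F(3*s) - k = -69*9/8240 - 1*(-13425391/306860) = -23/8240*27 + 13425391/306860 = -621/8240 + 13425391/306860 = 5521733089/126426320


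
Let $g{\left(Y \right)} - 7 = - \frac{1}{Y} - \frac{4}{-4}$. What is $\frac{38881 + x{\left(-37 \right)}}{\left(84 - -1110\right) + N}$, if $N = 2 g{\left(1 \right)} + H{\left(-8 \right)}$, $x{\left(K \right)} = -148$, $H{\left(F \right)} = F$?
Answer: $\frac{12911}{400} \approx 32.277$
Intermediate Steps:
$g{\left(Y \right)} = 8 - \frac{1}{Y}$ ($g{\left(Y \right)} = 7 - \left(-1 + \frac{1}{Y}\right) = 7 + \left(- \frac{1}{Y} + 1\right) = 7 + \left(1 - \frac{1}{Y}\right) = 8 - \frac{1}{Y}$)
$N = 6$ ($N = 2 \left(8 - 1^{-1}\right) - 8 = 2 \left(8 - 1\right) - 8 = 2 \cdot 7 - 8 = 14 - 8 = 6$)
$\frac{38881 + x{\left(-37 \right)}}{\left(84 - -1110\right) + N} = \frac{38881 - 148}{\left(84 - -1110\right) + 6} = \frac{38733}{\left(84 + 1110\right) + 6} = \frac{38733}{1194 + 6} = \frac{38733}{1200} = 38733 \cdot \frac{1}{1200} = \frac{12911}{400}$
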